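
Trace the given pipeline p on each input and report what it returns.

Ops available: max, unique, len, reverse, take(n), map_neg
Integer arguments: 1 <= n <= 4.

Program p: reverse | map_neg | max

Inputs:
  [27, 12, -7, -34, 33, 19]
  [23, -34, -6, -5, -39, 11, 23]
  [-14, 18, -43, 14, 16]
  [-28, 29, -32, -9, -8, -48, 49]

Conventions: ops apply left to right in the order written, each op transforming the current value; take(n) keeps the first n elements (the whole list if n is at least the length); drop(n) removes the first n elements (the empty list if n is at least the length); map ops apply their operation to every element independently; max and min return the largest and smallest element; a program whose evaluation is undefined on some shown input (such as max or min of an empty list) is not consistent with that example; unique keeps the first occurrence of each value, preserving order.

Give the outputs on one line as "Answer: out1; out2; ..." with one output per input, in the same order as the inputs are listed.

34; 39; 43; 48

Execution, op by op:
  [27, 12, -7, -34, 33, 19] -> [19, 33, -34, -7, 12, 27] -> [-19, -33, 34, 7, -12, -27] -> 34
  [23, -34, -6, -5, -39, 11, 23] -> [23, 11, -39, -5, -6, -34, 23] -> [-23, -11, 39, 5, 6, 34, -23] -> 39
  [-14, 18, -43, 14, 16] -> [16, 14, -43, 18, -14] -> [-16, -14, 43, -18, 14] -> 43
  [-28, 29, -32, -9, -8, -48, 49] -> [49, -48, -8, -9, -32, 29, -28] -> [-49, 48, 8, 9, 32, -29, 28] -> 48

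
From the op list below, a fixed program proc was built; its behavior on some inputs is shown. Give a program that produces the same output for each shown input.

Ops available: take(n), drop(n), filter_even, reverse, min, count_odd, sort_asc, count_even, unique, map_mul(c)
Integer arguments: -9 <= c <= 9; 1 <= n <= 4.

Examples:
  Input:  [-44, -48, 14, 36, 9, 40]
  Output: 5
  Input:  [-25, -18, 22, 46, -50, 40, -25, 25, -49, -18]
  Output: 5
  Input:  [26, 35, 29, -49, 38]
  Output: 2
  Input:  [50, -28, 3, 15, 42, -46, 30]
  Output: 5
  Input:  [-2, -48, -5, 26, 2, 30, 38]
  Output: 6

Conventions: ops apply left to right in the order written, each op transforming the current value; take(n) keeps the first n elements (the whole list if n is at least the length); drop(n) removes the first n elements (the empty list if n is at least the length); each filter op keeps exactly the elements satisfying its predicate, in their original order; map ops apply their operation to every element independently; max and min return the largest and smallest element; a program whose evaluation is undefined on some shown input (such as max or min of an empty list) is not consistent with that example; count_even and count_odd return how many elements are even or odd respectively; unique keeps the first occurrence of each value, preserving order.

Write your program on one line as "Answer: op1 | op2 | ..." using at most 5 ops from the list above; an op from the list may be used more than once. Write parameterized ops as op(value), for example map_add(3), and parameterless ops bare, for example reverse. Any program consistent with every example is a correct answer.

reverse | unique | filter_even | count_even

Check, running the answer program on each example:
  [-44, -48, 14, 36, 9, 40] -> [40, 9, 36, 14, -48, -44] -> [40, 9, 36, 14, -48, -44] -> [40, 36, 14, -48, -44] -> 5
  [-25, -18, 22, 46, -50, 40, -25, 25, -49, -18] -> [-18, -49, 25, -25, 40, -50, 46, 22, -18, -25] -> [-18, -49, 25, -25, 40, -50, 46, 22] -> [-18, 40, -50, 46, 22] -> 5
  [26, 35, 29, -49, 38] -> [38, -49, 29, 35, 26] -> [38, -49, 29, 35, 26] -> [38, 26] -> 2
  [50, -28, 3, 15, 42, -46, 30] -> [30, -46, 42, 15, 3, -28, 50] -> [30, -46, 42, 15, 3, -28, 50] -> [30, -46, 42, -28, 50] -> 5
  [-2, -48, -5, 26, 2, 30, 38] -> [38, 30, 2, 26, -5, -48, -2] -> [38, 30, 2, 26, -5, -48, -2] -> [38, 30, 2, 26, -48, -2] -> 6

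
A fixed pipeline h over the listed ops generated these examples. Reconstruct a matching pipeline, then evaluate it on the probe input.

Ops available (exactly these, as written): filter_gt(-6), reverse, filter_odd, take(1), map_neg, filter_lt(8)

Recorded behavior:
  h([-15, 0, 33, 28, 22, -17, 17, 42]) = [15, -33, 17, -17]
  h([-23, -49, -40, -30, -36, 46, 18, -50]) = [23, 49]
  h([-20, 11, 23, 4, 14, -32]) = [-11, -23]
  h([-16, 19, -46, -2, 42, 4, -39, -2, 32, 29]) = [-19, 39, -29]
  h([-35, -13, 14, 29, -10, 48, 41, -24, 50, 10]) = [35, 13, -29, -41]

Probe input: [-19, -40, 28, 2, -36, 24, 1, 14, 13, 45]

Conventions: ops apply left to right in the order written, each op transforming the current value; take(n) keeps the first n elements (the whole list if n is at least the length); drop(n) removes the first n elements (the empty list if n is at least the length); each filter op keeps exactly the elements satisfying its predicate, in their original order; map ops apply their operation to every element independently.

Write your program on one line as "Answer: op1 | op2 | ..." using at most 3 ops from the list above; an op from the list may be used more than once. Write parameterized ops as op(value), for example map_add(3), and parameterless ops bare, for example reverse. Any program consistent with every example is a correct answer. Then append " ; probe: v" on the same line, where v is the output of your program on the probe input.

filter_odd | map_neg ; probe: [19, -1, -13, -45]

Check, running the answer program on each example:
  [-15, 0, 33, 28, 22, -17, 17, 42] -> [-15, 33, -17, 17] -> [15, -33, 17, -17]
  [-23, -49, -40, -30, -36, 46, 18, -50] -> [-23, -49] -> [23, 49]
  [-20, 11, 23, 4, 14, -32] -> [11, 23] -> [-11, -23]
  [-16, 19, -46, -2, 42, 4, -39, -2, 32, 29] -> [19, -39, 29] -> [-19, 39, -29]
  [-35, -13, 14, 29, -10, 48, 41, -24, 50, 10] -> [-35, -13, 29, 41] -> [35, 13, -29, -41]
  probe: [-19, -40, 28, 2, -36, 24, 1, 14, 13, 45] -> [-19, 1, 13, 45] -> [19, -1, -13, -45]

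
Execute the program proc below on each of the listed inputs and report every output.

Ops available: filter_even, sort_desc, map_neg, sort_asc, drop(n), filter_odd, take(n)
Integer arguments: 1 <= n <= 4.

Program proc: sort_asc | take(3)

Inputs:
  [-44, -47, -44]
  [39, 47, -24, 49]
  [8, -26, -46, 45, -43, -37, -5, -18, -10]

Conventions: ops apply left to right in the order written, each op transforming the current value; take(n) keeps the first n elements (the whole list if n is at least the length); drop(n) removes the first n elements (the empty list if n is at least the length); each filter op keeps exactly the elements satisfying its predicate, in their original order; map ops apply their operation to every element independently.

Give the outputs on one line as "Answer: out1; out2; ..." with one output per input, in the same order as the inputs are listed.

Execution, op by op:
  [-44, -47, -44] -> [-47, -44, -44] -> [-47, -44, -44]
  [39, 47, -24, 49] -> [-24, 39, 47, 49] -> [-24, 39, 47]
  [8, -26, -46, 45, -43, -37, -5, -18, -10] -> [-46, -43, -37, -26, -18, -10, -5, 8, 45] -> [-46, -43, -37]

[-47, -44, -44]; [-24, 39, 47]; [-46, -43, -37]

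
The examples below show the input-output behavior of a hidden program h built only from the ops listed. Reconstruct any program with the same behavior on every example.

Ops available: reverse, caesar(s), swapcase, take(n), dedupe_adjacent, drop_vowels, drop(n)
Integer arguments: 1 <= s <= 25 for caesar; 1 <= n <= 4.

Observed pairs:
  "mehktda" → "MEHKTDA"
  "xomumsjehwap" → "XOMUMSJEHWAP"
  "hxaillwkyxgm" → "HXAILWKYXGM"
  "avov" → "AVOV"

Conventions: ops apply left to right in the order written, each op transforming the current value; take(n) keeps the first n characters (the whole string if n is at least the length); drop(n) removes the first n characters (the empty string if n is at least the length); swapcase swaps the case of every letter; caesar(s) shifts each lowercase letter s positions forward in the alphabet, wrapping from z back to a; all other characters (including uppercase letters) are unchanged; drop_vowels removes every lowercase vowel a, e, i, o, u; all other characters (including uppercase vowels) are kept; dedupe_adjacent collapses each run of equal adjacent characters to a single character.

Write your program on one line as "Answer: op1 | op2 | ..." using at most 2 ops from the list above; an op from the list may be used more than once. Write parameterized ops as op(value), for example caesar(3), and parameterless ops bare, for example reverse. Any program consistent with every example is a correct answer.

dedupe_adjacent | swapcase

Check, running the answer program on each example:
  "mehktda" -> "mehktda" -> "MEHKTDA"
  "xomumsjehwap" -> "xomumsjehwap" -> "XOMUMSJEHWAP"
  "hxaillwkyxgm" -> "hxailwkyxgm" -> "HXAILWKYXGM"
  "avov" -> "avov" -> "AVOV"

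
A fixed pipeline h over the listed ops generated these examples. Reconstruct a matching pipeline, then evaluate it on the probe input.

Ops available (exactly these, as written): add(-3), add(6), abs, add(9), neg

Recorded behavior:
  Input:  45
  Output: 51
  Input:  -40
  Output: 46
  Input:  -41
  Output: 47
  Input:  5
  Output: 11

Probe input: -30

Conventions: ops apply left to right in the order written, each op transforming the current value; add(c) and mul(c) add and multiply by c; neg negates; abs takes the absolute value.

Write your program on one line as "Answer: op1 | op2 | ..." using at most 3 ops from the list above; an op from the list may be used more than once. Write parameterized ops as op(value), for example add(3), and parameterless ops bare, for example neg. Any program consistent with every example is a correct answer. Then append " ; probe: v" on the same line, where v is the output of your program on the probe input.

abs | add(9) | add(-3) ; probe: 36

Check, running the answer program on each example:
  45 -> 45 -> 54 -> 51
  -40 -> 40 -> 49 -> 46
  -41 -> 41 -> 50 -> 47
  5 -> 5 -> 14 -> 11
  probe: -30 -> 30 -> 39 -> 36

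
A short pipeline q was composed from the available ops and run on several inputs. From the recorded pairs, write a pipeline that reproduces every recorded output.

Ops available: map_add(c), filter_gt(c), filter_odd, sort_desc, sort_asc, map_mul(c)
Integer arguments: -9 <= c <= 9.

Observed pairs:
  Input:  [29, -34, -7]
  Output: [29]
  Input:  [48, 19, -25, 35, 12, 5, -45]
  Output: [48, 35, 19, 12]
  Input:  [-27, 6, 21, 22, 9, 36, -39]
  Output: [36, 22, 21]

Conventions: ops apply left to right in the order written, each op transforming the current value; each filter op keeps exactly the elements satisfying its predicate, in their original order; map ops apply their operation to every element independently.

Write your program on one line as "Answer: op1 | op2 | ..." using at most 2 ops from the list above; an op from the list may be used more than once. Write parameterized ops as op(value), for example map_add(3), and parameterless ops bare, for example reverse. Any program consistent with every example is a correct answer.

filter_gt(9) | sort_desc

Check, running the answer program on each example:
  [29, -34, -7] -> [29] -> [29]
  [48, 19, -25, 35, 12, 5, -45] -> [48, 19, 35, 12] -> [48, 35, 19, 12]
  [-27, 6, 21, 22, 9, 36, -39] -> [21, 22, 36] -> [36, 22, 21]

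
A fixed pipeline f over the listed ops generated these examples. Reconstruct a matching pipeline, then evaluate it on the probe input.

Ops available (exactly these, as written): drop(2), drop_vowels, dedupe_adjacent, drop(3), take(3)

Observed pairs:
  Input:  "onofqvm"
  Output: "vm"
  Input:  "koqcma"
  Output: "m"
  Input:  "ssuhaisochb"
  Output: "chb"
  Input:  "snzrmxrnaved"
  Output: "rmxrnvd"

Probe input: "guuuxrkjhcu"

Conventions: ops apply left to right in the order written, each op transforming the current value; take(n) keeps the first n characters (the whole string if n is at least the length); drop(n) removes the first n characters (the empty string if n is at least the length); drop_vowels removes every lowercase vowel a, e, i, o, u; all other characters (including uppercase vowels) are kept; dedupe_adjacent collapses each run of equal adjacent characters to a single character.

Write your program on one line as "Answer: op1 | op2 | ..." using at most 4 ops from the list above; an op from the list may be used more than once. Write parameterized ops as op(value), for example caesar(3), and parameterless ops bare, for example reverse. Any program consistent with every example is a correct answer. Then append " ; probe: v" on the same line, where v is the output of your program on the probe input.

drop_vowels | dedupe_adjacent | drop(3) ; probe: "kjhc"

Check, running the answer program on each example:
  "onofqvm" -> "nfqvm" -> "nfqvm" -> "vm"
  "koqcma" -> "kqcm" -> "kqcm" -> "m"
  "ssuhaisochb" -> "sshschb" -> "shschb" -> "chb"
  "snzrmxrnaved" -> "snzrmxrnvd" -> "snzrmxrnvd" -> "rmxrnvd"
  probe: "guuuxrkjhcu" -> "gxrkjhc" -> "gxrkjhc" -> "kjhc"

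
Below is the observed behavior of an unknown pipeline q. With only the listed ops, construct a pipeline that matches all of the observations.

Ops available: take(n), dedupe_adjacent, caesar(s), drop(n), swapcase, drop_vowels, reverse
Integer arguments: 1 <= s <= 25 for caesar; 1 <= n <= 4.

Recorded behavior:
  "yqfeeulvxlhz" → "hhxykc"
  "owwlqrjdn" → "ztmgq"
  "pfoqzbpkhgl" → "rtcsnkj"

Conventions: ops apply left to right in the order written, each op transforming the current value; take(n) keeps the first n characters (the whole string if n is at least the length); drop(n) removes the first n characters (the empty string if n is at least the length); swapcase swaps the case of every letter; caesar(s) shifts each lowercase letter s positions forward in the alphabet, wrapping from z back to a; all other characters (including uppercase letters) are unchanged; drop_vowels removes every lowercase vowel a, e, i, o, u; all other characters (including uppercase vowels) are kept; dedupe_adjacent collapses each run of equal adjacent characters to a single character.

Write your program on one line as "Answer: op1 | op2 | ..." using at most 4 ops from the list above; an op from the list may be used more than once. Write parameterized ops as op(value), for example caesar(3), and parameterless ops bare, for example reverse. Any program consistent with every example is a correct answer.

drop(2) | caesar(3) | drop_vowels

Check, running the answer program on each example:
  "yqfeeulvxlhz" -> "feeulvxlhz" -> "ihhxoyaokc" -> "hhxykc"
  "owwlqrjdn" -> "wlqrjdn" -> "zotumgq" -> "ztmgq"
  "pfoqzbpkhgl" -> "oqzbpkhgl" -> "rtcesnkjo" -> "rtcsnkj"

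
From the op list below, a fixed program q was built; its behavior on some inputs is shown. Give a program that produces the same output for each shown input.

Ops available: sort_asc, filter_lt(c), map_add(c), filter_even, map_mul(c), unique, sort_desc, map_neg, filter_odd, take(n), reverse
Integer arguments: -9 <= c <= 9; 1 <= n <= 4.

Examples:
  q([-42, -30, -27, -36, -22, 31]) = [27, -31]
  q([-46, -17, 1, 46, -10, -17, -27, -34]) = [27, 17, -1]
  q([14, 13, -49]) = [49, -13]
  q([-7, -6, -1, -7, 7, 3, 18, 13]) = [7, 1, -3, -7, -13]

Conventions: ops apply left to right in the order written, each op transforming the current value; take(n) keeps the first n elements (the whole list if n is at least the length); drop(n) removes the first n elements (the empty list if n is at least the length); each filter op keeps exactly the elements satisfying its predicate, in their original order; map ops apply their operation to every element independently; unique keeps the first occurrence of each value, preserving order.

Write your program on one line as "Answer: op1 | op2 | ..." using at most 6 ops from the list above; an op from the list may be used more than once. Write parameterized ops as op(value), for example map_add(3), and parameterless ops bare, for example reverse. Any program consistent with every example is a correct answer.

reverse | filter_odd | reverse | unique | sort_asc | map_neg

Check, running the answer program on each example:
  [-42, -30, -27, -36, -22, 31] -> [31, -22, -36, -27, -30, -42] -> [31, -27] -> [-27, 31] -> [-27, 31] -> [-27, 31] -> [27, -31]
  [-46, -17, 1, 46, -10, -17, -27, -34] -> [-34, -27, -17, -10, 46, 1, -17, -46] -> [-27, -17, 1, -17] -> [-17, 1, -17, -27] -> [-17, 1, -27] -> [-27, -17, 1] -> [27, 17, -1]
  [14, 13, -49] -> [-49, 13, 14] -> [-49, 13] -> [13, -49] -> [13, -49] -> [-49, 13] -> [49, -13]
  [-7, -6, -1, -7, 7, 3, 18, 13] -> [13, 18, 3, 7, -7, -1, -6, -7] -> [13, 3, 7, -7, -1, -7] -> [-7, -1, -7, 7, 3, 13] -> [-7, -1, 7, 3, 13] -> [-7, -1, 3, 7, 13] -> [7, 1, -3, -7, -13]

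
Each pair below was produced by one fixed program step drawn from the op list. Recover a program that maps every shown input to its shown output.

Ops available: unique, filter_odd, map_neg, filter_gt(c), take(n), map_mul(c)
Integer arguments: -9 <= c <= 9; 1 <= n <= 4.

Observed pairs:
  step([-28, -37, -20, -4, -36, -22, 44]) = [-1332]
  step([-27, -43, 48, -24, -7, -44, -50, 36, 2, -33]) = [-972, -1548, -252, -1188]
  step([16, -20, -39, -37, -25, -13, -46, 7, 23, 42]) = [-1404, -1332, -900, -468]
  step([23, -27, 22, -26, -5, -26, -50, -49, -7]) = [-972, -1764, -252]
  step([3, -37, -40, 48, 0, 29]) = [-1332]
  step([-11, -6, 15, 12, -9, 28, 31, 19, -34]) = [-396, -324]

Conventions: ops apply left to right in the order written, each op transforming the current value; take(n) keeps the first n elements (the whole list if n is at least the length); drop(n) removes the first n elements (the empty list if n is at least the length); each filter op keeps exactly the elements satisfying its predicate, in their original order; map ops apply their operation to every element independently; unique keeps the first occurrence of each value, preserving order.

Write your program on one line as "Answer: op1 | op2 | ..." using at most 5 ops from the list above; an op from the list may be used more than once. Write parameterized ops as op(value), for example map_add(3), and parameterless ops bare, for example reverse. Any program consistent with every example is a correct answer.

filter_odd | map_neg | filter_gt(6) | map_mul(-6) | map_mul(6)

Check, running the answer program on each example:
  [-28, -37, -20, -4, -36, -22, 44] -> [-37] -> [37] -> [37] -> [-222] -> [-1332]
  [-27, -43, 48, -24, -7, -44, -50, 36, 2, -33] -> [-27, -43, -7, -33] -> [27, 43, 7, 33] -> [27, 43, 7, 33] -> [-162, -258, -42, -198] -> [-972, -1548, -252, -1188]
  [16, -20, -39, -37, -25, -13, -46, 7, 23, 42] -> [-39, -37, -25, -13, 7, 23] -> [39, 37, 25, 13, -7, -23] -> [39, 37, 25, 13] -> [-234, -222, -150, -78] -> [-1404, -1332, -900, -468]
  [23, -27, 22, -26, -5, -26, -50, -49, -7] -> [23, -27, -5, -49, -7] -> [-23, 27, 5, 49, 7] -> [27, 49, 7] -> [-162, -294, -42] -> [-972, -1764, -252]
  [3, -37, -40, 48, 0, 29] -> [3, -37, 29] -> [-3, 37, -29] -> [37] -> [-222] -> [-1332]
  [-11, -6, 15, 12, -9, 28, 31, 19, -34] -> [-11, 15, -9, 31, 19] -> [11, -15, 9, -31, -19] -> [11, 9] -> [-66, -54] -> [-396, -324]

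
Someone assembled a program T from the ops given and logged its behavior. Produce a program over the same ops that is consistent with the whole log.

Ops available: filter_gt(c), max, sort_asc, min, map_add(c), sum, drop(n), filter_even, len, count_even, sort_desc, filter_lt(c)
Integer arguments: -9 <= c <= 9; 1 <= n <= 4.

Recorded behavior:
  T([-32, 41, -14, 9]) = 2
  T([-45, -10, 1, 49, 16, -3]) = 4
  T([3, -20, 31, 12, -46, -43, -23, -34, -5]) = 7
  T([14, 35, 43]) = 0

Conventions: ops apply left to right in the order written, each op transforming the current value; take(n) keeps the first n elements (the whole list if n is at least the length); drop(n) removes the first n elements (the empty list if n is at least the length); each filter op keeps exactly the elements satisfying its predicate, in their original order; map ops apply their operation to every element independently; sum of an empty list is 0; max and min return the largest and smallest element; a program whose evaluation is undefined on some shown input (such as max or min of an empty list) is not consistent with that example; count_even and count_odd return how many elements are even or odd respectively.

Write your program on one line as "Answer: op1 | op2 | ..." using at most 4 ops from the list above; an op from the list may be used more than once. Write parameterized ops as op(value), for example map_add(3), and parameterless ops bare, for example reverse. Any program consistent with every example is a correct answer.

sort_desc | filter_lt(8) | len

Check, running the answer program on each example:
  [-32, 41, -14, 9] -> [41, 9, -14, -32] -> [-14, -32] -> 2
  [-45, -10, 1, 49, 16, -3] -> [49, 16, 1, -3, -10, -45] -> [1, -3, -10, -45] -> 4
  [3, -20, 31, 12, -46, -43, -23, -34, -5] -> [31, 12, 3, -5, -20, -23, -34, -43, -46] -> [3, -5, -20, -23, -34, -43, -46] -> 7
  [14, 35, 43] -> [43, 35, 14] -> [] -> 0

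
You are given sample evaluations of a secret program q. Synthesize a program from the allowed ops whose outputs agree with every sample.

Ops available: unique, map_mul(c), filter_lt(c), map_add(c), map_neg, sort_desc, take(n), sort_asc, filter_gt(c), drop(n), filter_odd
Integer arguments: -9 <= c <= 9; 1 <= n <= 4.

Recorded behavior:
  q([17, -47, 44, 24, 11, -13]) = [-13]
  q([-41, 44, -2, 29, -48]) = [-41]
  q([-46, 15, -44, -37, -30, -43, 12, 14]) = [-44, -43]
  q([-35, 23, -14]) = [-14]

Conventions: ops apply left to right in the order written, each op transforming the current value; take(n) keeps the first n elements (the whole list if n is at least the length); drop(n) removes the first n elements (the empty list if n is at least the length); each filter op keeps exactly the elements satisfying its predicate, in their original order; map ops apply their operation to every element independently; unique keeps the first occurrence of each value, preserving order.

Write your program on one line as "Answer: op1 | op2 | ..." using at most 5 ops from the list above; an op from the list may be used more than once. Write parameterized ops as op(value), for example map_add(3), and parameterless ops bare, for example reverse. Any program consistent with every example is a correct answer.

filter_lt(-6) | sort_asc | take(3) | drop(1)

Check, running the answer program on each example:
  [17, -47, 44, 24, 11, -13] -> [-47, -13] -> [-47, -13] -> [-47, -13] -> [-13]
  [-41, 44, -2, 29, -48] -> [-41, -48] -> [-48, -41] -> [-48, -41] -> [-41]
  [-46, 15, -44, -37, -30, -43, 12, 14] -> [-46, -44, -37, -30, -43] -> [-46, -44, -43, -37, -30] -> [-46, -44, -43] -> [-44, -43]
  [-35, 23, -14] -> [-35, -14] -> [-35, -14] -> [-35, -14] -> [-14]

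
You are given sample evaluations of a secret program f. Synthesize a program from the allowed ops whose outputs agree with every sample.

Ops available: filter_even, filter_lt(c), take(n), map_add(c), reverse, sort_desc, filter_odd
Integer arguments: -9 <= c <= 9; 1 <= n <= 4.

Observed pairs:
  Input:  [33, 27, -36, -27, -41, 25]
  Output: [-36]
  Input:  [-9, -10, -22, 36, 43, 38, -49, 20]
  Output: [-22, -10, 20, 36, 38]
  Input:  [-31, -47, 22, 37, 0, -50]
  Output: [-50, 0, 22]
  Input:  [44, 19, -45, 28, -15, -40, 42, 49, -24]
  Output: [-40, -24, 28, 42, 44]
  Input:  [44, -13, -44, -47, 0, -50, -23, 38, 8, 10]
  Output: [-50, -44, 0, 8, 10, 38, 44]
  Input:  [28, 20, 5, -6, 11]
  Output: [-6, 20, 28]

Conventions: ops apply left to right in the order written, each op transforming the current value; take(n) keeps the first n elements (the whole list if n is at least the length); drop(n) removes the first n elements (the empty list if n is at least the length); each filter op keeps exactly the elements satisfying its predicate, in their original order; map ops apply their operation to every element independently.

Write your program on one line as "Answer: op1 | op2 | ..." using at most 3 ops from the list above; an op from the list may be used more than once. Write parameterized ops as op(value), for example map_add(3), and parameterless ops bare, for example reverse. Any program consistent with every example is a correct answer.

sort_desc | reverse | filter_even

Check, running the answer program on each example:
  [33, 27, -36, -27, -41, 25] -> [33, 27, 25, -27, -36, -41] -> [-41, -36, -27, 25, 27, 33] -> [-36]
  [-9, -10, -22, 36, 43, 38, -49, 20] -> [43, 38, 36, 20, -9, -10, -22, -49] -> [-49, -22, -10, -9, 20, 36, 38, 43] -> [-22, -10, 20, 36, 38]
  [-31, -47, 22, 37, 0, -50] -> [37, 22, 0, -31, -47, -50] -> [-50, -47, -31, 0, 22, 37] -> [-50, 0, 22]
  [44, 19, -45, 28, -15, -40, 42, 49, -24] -> [49, 44, 42, 28, 19, -15, -24, -40, -45] -> [-45, -40, -24, -15, 19, 28, 42, 44, 49] -> [-40, -24, 28, 42, 44]
  [44, -13, -44, -47, 0, -50, -23, 38, 8, 10] -> [44, 38, 10, 8, 0, -13, -23, -44, -47, -50] -> [-50, -47, -44, -23, -13, 0, 8, 10, 38, 44] -> [-50, -44, 0, 8, 10, 38, 44]
  [28, 20, 5, -6, 11] -> [28, 20, 11, 5, -6] -> [-6, 5, 11, 20, 28] -> [-6, 20, 28]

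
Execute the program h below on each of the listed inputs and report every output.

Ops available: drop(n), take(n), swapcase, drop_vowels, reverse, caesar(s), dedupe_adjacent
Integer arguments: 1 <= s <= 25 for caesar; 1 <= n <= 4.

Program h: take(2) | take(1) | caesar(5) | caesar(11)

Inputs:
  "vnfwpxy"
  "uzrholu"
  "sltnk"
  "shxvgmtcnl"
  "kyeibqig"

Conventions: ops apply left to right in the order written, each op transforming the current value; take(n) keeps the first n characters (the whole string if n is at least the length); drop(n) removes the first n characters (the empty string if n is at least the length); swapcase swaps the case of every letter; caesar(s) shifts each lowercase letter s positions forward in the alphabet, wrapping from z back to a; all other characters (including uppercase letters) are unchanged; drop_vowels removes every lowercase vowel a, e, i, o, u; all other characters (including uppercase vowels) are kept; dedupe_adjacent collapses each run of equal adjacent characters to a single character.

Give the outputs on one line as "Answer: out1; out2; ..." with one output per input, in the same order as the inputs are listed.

Execution, op by op:
  "vnfwpxy" -> "vn" -> "v" -> "a" -> "l"
  "uzrholu" -> "uz" -> "u" -> "z" -> "k"
  "sltnk" -> "sl" -> "s" -> "x" -> "i"
  "shxvgmtcnl" -> "sh" -> "s" -> "x" -> "i"
  "kyeibqig" -> "ky" -> "k" -> "p" -> "a"

"l"; "k"; "i"; "i"; "a"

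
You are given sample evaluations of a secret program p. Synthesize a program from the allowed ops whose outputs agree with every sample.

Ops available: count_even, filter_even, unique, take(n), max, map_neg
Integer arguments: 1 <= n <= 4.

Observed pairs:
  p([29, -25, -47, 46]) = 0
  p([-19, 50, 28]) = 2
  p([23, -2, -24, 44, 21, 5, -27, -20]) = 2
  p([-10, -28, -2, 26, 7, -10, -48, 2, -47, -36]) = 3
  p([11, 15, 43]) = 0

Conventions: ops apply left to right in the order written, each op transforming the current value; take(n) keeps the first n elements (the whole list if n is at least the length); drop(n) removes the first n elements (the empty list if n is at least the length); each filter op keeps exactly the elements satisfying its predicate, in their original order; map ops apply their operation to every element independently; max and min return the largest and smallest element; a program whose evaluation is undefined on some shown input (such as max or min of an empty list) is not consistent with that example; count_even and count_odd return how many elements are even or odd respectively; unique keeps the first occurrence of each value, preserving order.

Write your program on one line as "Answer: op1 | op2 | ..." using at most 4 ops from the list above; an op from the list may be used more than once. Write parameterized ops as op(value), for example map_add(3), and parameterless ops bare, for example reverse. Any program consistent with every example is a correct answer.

map_neg | take(3) | count_even

Check, running the answer program on each example:
  [29, -25, -47, 46] -> [-29, 25, 47, -46] -> [-29, 25, 47] -> 0
  [-19, 50, 28] -> [19, -50, -28] -> [19, -50, -28] -> 2
  [23, -2, -24, 44, 21, 5, -27, -20] -> [-23, 2, 24, -44, -21, -5, 27, 20] -> [-23, 2, 24] -> 2
  [-10, -28, -2, 26, 7, -10, -48, 2, -47, -36] -> [10, 28, 2, -26, -7, 10, 48, -2, 47, 36] -> [10, 28, 2] -> 3
  [11, 15, 43] -> [-11, -15, -43] -> [-11, -15, -43] -> 0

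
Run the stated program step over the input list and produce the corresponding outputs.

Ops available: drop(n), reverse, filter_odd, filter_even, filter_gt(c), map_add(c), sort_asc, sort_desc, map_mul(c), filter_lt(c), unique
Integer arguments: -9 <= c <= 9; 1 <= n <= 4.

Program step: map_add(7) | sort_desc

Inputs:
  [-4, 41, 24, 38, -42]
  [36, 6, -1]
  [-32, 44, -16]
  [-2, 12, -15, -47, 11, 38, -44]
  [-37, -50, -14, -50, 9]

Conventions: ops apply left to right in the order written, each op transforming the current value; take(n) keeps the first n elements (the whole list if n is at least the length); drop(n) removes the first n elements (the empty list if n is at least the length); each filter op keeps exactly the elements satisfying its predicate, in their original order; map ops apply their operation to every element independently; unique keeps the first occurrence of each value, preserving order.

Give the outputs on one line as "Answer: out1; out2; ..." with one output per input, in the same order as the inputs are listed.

Execution, op by op:
  [-4, 41, 24, 38, -42] -> [3, 48, 31, 45, -35] -> [48, 45, 31, 3, -35]
  [36, 6, -1] -> [43, 13, 6] -> [43, 13, 6]
  [-32, 44, -16] -> [-25, 51, -9] -> [51, -9, -25]
  [-2, 12, -15, -47, 11, 38, -44] -> [5, 19, -8, -40, 18, 45, -37] -> [45, 19, 18, 5, -8, -37, -40]
  [-37, -50, -14, -50, 9] -> [-30, -43, -7, -43, 16] -> [16, -7, -30, -43, -43]

[48, 45, 31, 3, -35]; [43, 13, 6]; [51, -9, -25]; [45, 19, 18, 5, -8, -37, -40]; [16, -7, -30, -43, -43]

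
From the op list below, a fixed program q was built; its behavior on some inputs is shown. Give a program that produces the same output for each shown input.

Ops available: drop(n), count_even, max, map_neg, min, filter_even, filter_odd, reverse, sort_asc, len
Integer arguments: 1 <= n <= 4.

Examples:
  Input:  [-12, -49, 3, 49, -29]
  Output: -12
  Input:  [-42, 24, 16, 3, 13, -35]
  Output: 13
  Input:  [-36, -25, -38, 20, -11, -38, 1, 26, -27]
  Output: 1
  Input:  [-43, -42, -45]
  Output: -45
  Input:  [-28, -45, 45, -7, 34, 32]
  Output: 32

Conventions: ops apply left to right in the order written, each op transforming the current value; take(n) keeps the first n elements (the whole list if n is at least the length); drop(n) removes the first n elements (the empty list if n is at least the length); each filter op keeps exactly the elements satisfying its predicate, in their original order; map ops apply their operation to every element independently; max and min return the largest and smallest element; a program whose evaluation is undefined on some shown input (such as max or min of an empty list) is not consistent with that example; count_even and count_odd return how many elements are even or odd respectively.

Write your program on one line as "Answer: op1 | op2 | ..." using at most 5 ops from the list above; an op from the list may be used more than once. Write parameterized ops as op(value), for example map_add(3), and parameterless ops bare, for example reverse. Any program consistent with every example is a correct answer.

sort_asc | reverse | drop(2) | max

Check, running the answer program on each example:
  [-12, -49, 3, 49, -29] -> [-49, -29, -12, 3, 49] -> [49, 3, -12, -29, -49] -> [-12, -29, -49] -> -12
  [-42, 24, 16, 3, 13, -35] -> [-42, -35, 3, 13, 16, 24] -> [24, 16, 13, 3, -35, -42] -> [13, 3, -35, -42] -> 13
  [-36, -25, -38, 20, -11, -38, 1, 26, -27] -> [-38, -38, -36, -27, -25, -11, 1, 20, 26] -> [26, 20, 1, -11, -25, -27, -36, -38, -38] -> [1, -11, -25, -27, -36, -38, -38] -> 1
  [-43, -42, -45] -> [-45, -43, -42] -> [-42, -43, -45] -> [-45] -> -45
  [-28, -45, 45, -7, 34, 32] -> [-45, -28, -7, 32, 34, 45] -> [45, 34, 32, -7, -28, -45] -> [32, -7, -28, -45] -> 32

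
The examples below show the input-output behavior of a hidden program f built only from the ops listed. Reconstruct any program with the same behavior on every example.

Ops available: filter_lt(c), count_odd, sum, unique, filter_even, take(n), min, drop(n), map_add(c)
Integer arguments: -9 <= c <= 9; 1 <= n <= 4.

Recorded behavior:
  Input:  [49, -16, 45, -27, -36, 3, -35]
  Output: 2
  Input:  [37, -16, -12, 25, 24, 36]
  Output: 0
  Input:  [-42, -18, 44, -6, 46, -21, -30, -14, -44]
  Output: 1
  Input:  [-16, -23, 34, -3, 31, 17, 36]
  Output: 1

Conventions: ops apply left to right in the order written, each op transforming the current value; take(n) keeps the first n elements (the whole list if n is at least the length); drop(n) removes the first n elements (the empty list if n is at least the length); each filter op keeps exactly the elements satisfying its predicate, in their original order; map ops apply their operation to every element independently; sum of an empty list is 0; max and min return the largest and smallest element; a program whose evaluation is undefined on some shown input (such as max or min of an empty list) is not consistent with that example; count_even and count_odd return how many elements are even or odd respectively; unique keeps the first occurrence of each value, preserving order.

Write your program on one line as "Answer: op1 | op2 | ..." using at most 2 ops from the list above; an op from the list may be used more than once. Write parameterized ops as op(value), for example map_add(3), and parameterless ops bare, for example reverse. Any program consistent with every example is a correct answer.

filter_lt(-7) | count_odd

Check, running the answer program on each example:
  [49, -16, 45, -27, -36, 3, -35] -> [-16, -27, -36, -35] -> 2
  [37, -16, -12, 25, 24, 36] -> [-16, -12] -> 0
  [-42, -18, 44, -6, 46, -21, -30, -14, -44] -> [-42, -18, -21, -30, -14, -44] -> 1
  [-16, -23, 34, -3, 31, 17, 36] -> [-16, -23] -> 1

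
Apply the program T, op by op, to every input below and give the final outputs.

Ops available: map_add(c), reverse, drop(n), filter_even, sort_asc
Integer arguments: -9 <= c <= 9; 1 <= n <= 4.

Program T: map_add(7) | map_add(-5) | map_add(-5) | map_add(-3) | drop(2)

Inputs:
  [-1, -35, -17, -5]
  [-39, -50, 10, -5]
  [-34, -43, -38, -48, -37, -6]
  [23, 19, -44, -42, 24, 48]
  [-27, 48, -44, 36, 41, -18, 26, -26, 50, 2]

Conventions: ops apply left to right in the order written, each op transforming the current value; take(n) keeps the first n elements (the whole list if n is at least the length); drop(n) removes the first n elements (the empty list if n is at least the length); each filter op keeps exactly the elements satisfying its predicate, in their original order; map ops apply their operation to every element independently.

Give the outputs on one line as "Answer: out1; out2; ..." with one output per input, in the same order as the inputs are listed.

[-23, -11]; [4, -11]; [-44, -54, -43, -12]; [-50, -48, 18, 42]; [-50, 30, 35, -24, 20, -32, 44, -4]

Execution, op by op:
  [-1, -35, -17, -5] -> [6, -28, -10, 2] -> [1, -33, -15, -3] -> [-4, -38, -20, -8] -> [-7, -41, -23, -11] -> [-23, -11]
  [-39, -50, 10, -5] -> [-32, -43, 17, 2] -> [-37, -48, 12, -3] -> [-42, -53, 7, -8] -> [-45, -56, 4, -11] -> [4, -11]
  [-34, -43, -38, -48, -37, -6] -> [-27, -36, -31, -41, -30, 1] -> [-32, -41, -36, -46, -35, -4] -> [-37, -46, -41, -51, -40, -9] -> [-40, -49, -44, -54, -43, -12] -> [-44, -54, -43, -12]
  [23, 19, -44, -42, 24, 48] -> [30, 26, -37, -35, 31, 55] -> [25, 21, -42, -40, 26, 50] -> [20, 16, -47, -45, 21, 45] -> [17, 13, -50, -48, 18, 42] -> [-50, -48, 18, 42]
  [-27, 48, -44, 36, 41, -18, 26, -26, 50, 2] -> [-20, 55, -37, 43, 48, -11, 33, -19, 57, 9] -> [-25, 50, -42, 38, 43, -16, 28, -24, 52, 4] -> [-30, 45, -47, 33, 38, -21, 23, -29, 47, -1] -> [-33, 42, -50, 30, 35, -24, 20, -32, 44, -4] -> [-50, 30, 35, -24, 20, -32, 44, -4]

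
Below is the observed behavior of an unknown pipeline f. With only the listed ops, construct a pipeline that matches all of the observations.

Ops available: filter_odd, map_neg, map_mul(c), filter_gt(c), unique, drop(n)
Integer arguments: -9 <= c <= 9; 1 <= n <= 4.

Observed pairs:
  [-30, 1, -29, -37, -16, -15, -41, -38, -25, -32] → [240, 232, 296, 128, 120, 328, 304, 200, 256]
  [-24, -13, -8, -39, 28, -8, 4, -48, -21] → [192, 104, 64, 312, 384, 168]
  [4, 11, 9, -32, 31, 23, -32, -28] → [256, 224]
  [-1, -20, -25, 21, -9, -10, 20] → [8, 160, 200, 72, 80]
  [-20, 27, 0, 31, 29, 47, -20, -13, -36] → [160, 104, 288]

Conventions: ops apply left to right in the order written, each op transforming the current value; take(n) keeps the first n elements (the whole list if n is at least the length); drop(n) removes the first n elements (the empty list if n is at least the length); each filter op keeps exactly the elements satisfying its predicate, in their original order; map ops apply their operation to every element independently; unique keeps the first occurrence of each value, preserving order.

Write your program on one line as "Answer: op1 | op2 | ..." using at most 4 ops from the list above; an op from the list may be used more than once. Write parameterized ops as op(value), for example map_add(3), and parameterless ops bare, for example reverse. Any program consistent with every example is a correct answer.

map_neg | map_mul(8) | unique | filter_gt(5)

Check, running the answer program on each example:
  [-30, 1, -29, -37, -16, -15, -41, -38, -25, -32] -> [30, -1, 29, 37, 16, 15, 41, 38, 25, 32] -> [240, -8, 232, 296, 128, 120, 328, 304, 200, 256] -> [240, -8, 232, 296, 128, 120, 328, 304, 200, 256] -> [240, 232, 296, 128, 120, 328, 304, 200, 256]
  [-24, -13, -8, -39, 28, -8, 4, -48, -21] -> [24, 13, 8, 39, -28, 8, -4, 48, 21] -> [192, 104, 64, 312, -224, 64, -32, 384, 168] -> [192, 104, 64, 312, -224, -32, 384, 168] -> [192, 104, 64, 312, 384, 168]
  [4, 11, 9, -32, 31, 23, -32, -28] -> [-4, -11, -9, 32, -31, -23, 32, 28] -> [-32, -88, -72, 256, -248, -184, 256, 224] -> [-32, -88, -72, 256, -248, -184, 224] -> [256, 224]
  [-1, -20, -25, 21, -9, -10, 20] -> [1, 20, 25, -21, 9, 10, -20] -> [8, 160, 200, -168, 72, 80, -160] -> [8, 160, 200, -168, 72, 80, -160] -> [8, 160, 200, 72, 80]
  [-20, 27, 0, 31, 29, 47, -20, -13, -36] -> [20, -27, 0, -31, -29, -47, 20, 13, 36] -> [160, -216, 0, -248, -232, -376, 160, 104, 288] -> [160, -216, 0, -248, -232, -376, 104, 288] -> [160, 104, 288]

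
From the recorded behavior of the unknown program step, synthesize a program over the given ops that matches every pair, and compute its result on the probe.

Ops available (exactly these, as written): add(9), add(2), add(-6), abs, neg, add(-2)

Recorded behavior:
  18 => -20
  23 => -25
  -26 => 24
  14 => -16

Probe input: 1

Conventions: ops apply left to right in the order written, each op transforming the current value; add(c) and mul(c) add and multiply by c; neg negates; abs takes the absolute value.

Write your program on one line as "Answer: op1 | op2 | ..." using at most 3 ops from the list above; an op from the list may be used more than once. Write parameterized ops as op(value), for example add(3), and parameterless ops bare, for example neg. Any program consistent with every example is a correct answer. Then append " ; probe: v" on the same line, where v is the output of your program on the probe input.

neg | add(-2) ; probe: -3

Check, running the answer program on each example:
  18 -> -18 -> -20
  23 -> -23 -> -25
  -26 -> 26 -> 24
  14 -> -14 -> -16
  probe: 1 -> -1 -> -3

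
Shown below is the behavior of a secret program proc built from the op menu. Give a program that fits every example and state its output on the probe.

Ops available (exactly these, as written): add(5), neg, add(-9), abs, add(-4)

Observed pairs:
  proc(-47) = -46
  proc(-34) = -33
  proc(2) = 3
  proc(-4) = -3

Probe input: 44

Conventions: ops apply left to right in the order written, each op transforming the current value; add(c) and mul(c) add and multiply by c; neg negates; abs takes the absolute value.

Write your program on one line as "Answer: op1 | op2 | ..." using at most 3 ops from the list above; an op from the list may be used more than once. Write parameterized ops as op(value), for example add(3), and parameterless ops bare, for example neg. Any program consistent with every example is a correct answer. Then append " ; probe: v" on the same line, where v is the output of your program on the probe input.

add(-4) | add(5) ; probe: 45

Check, running the answer program on each example:
  -47 -> -51 -> -46
  -34 -> -38 -> -33
  2 -> -2 -> 3
  -4 -> -8 -> -3
  probe: 44 -> 40 -> 45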